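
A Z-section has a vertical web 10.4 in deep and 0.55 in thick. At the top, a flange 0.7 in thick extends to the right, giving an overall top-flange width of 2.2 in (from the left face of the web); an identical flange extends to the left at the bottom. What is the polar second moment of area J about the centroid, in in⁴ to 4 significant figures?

J ≈ 109.5 in⁴

Decompose the section into non-overlapping parts with the origin at the bottom-left of its bounding rectangle.
Web: 0.55 × 10.4, A = 5.72 in², y = 5.2 in, Ī = 51.5563 in⁴.
Top flange (beyond web): 1.65 × 0.7, A = 1.155 in², y = 10.05 in, Ī = 0.0471625 in⁴.
Bottom flange (beyond web): 1.65 × 0.7, A = 1.155 in², y = 0.35 in, Ī = 0.0471625 in⁴.
Centroid: ȳ = ΣA·y / ΣA = 5.2 in.
Transfer each piece to the centroidal x-axis using Ī + A·d² with d = y − 5.2:
  web: d = 0 in → contributes +51.5563 in⁴
  top flange (beyond web): d = 4.85 in → contributes +27.2157 in⁴
  bottom flange (beyond web): d = -4.85 in → contributes +27.2157 in⁴
Total I = 105.988 in⁴.
For the y-axis: x̄ = 1.925 in.
Repeating about the centroidal y-axis gives I_y = 3.46337 in⁴.
Polar second moment: J = I_x + I_y = 109.451 in⁴.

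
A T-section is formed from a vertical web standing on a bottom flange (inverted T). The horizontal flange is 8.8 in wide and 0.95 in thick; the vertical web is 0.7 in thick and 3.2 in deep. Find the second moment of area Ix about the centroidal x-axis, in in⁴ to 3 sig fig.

Break the section into simple shapes (no overlaps), measuring from the bottom-left corner of the bounding box.
Flange: 8.8 × 0.95, A = 8.36 in², y = 0.475 in, Ī = 0.62874 in⁴.
Web: 0.7 × 3.2, A = 2.24 in², y = 2.55 in, Ī = 1.9115 in⁴.
Centroid: ȳ = ΣA·y / ΣA = 0.91349 in.
Transfer each piece to the centroidal x-axis using Ī + A·d² with d = y − 0.91349:
  flange: d = -0.43849 in → contributes +2.2362 in⁴
  web: d = 1.6365 in → contributes +7.9106 in⁴
Total I = 10.147 in⁴.

Ix ≈ 10.1 in⁴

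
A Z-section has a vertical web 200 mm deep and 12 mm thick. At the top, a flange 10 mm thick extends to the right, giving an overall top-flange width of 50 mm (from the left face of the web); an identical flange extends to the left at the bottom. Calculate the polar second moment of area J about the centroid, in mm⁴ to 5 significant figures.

J ≈ 1.5461 × 10⁷ mm⁴

Split into non-overlapping primitives; take the origin at the lower-left of the bounding box.
Web: 12 × 200, A = 2 400 mm², y = 100 mm, Ī = 8 000 000 mm⁴.
Top flange (beyond web): 38 × 10, A = 380 mm², y = 195 mm, Ī = 3166.667 mm⁴.
Bottom flange (beyond web): 38 × 10, A = 380 mm², y = 5 mm, Ī = 3166.667 mm⁴.
Centroid: ȳ = ΣA·y / ΣA = 100 mm.
Transfer each piece to the centroidal x-axis using Ī + A·d² with d = y − 100:
  web: d = 0 mm → contributes +8 000 000 mm⁴
  top flange (beyond web): d = 95 mm → contributes +3 432 667 mm⁴
  bottom flange (beyond web): d = -95 mm → contributes +3 432 667 mm⁴
Total I = 14 865 333 mm⁴.
For the y-axis: x̄ = 44 mm.
Repeating about the centroidal y-axis gives I_y = 595253.3 mm⁴.
Polar second moment: J = I_x + I_y = 15 460 587 mm⁴.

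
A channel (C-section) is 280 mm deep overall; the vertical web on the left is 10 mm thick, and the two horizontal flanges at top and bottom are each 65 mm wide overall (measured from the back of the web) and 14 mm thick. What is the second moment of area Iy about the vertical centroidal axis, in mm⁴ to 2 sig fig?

Iy ≈ 1.5 × 10⁶ mm⁴

Break the section into simple shapes (no overlaps), measuring from the bottom-left corner of the bounding box.
Web: 10 × 280, A = 2 800 mm², x = 5 mm, Ī = 23 333 mm⁴.
Top flange (beyond web): 55 × 14, A = 770 mm², x = 37.5 mm, Ī = 194 104 mm⁴.
Bottom flange (beyond web): 55 × 14, A = 770 mm², x = 37.5 mm, Ī = 194 104 mm⁴.
Centroid: x̄ = ΣA·x / ΣA = 16.53 mm.
Transfer each piece to the vertical centroidal axis using Ī + A·d² with d = x − 16.53:
  web: d = -11.53 mm → contributes +395 714 mm⁴
  top flange (beyond web): d = 20.97 mm → contributes +532 632 mm⁴
  bottom flange (beyond web): d = 20.97 mm → contributes +532 632 mm⁴
Total I = 1 460 977 mm⁴.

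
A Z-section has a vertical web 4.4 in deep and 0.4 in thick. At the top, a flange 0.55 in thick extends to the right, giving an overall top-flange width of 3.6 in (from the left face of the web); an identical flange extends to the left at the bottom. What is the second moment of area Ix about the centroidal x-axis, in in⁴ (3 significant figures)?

Decompose the section into non-overlapping parts with the origin at the bottom-left of its bounding rectangle.
Web: 0.4 × 4.4, A = 1.76 in², y = 2.2 in, Ī = 2.8395 in⁴.
Top flange (beyond web): 3.2 × 0.55, A = 1.76 in², y = 4.125 in, Ī = 0.044367 in⁴.
Bottom flange (beyond web): 3.2 × 0.55, A = 1.76 in², y = 0.275 in, Ī = 0.044367 in⁴.
Centroid: ȳ = ΣA·y / ΣA = 2.2 in.
Transfer each piece to the centroidal x-axis using Ī + A·d² with d = y − 2.2:
  web: d = 0 in → contributes +2.8395 in⁴
  top flange (beyond web): d = 1.925 in → contributes +6.5663 in⁴
  bottom flange (beyond web): d = -1.925 in → contributes +6.5663 in⁴
Total I = 15.972 in⁴.

Ix ≈ 16.0 in⁴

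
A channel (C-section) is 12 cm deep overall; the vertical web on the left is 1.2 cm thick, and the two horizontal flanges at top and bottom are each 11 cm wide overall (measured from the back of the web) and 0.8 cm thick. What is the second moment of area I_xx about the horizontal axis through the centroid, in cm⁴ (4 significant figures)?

I_xx ≈ 665.4 cm⁴

Decompose the section into non-overlapping parts with the origin at the bottom-left of its bounding rectangle.
Web: 1.2 × 12, A = 14.4 cm², y = 6 cm, Ī = 172.8 cm⁴.
Top flange (beyond web): 9.8 × 0.8, A = 7.84 cm², y = 11.6 cm, Ī = 0.418133 cm⁴.
Bottom flange (beyond web): 9.8 × 0.8, A = 7.84 cm², y = 0.4 cm, Ī = 0.418133 cm⁴.
By symmetry the centroid is at mid-height, ȳ = 6 cm.
Transfer each piece to the horizontal axis through the centroid using Ī + A·d² with d = y − 6:
  web: d = 0 cm → contributes +172.8 cm⁴
  top flange (beyond web): d = 5.6 cm → contributes +246.281 cm⁴
  bottom flange (beyond web): d = -5.6 cm → contributes +246.281 cm⁴
Total I = 665.361 cm⁴.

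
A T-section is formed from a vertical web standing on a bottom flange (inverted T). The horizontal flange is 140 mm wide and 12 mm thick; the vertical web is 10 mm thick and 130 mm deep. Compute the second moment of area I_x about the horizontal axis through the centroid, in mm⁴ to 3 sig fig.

I_x ≈ 5.55 × 10⁶ mm⁴

Split into non-overlapping primitives; take the origin at the lower-left of the bounding box.
Flange: 140 × 12, A = 1 680 mm², y = 6 mm, Ī = 20 160 mm⁴.
Web: 10 × 130, A = 1 300 mm², y = 77 mm, Ī = 1 830 833 mm⁴.
Centroid: ȳ = ΣA·y / ΣA = 36.973 mm.
Transfer each piece to the horizontal axis through the centroid using Ī + A·d² with d = y − 36.973:
  flange: d = -30.973 mm → contributes +1 631 845 mm⁴
  web: d = 40.027 mm → contributes +3 913 626 mm⁴
Total I = 5 545 471 mm⁴.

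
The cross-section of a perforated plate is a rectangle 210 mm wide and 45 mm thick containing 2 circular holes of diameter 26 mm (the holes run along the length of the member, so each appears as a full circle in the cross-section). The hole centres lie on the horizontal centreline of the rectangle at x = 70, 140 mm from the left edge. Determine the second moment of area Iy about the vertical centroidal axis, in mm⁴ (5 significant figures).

Iy ≈ 3.3383 × 10⁷ mm⁴

Decompose the section into non-overlapping parts with the origin at the bottom-left of its bounding rectangle.
Plate: 210 × 45, A = 9 450 mm², x = 105 mm, Ī = 34 728 750 mm⁴.
Hole 1 (subtracted): ⌀26, A = 530.9292 mm², x = 70 mm, Ī = 22431.76 mm⁴.
Hole 2 (subtracted): ⌀26, A = 530.9292 mm², x = 140 mm, Ī = 22431.76 mm⁴.
By symmetry the centroid is at mid-width, x̄ = 105 mm.
Transfer each piece to the vertical centroidal axis using Ī + A·d² with d = x − 105:
  plate: d = 0 mm → contributes +34 728 750 mm⁴
  hole 1: d = -35 mm → contributes −672 820 mm⁴
  hole 2: d = 35 mm → contributes −672 820 mm⁴
Total I = 33 383 110 mm⁴.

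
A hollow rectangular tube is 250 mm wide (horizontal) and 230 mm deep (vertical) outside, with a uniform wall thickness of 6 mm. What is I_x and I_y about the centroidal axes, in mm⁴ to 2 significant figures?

I_x ≈ 4.8 × 10⁷ mm⁴, I_y ≈ 5.5 × 10⁷ mm⁴

Decompose the section into non-overlapping parts with the origin at the bottom-left of its bounding rectangle.
Outer rectangle: 250 × 230, A = 57 500 mm², y = 115 mm, Ī = 253 479 167 mm⁴.
Inner void (subtracted): 238 × 218, A = 51 884 mm², y = 115 mm, Ī = 205 477 935 mm⁴.
By symmetry the centroid is at mid-height, ȳ = 115 mm.
All pieces are centred on the centroidal x-axis, so I = ΣĪ (holes subtracted) = 48 001 232 mm⁴.
Repeating about the centroidal y-axis gives I_y = 54 569 392 mm⁴.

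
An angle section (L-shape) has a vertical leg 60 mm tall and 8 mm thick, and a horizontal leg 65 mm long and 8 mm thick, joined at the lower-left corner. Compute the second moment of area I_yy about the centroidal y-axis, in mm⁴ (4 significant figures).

I_yy ≈ 3.730 × 10⁵ mm⁴

Split into non-overlapping primitives; take the origin at the lower-left of the bounding box.
Vertical leg: 8 × 60, A = 480 mm², x = 4 mm, Ī = 2 560 mm⁴.
Horizontal leg (remainder): 57 × 8, A = 456 mm², x = 36.5 mm, Ī = 123 462 mm⁴.
Centroid: x̄ = ΣA·x / ΣA = 19.8333 mm.
Transfer each piece to the centroidal y-axis using Ī + A·d² with d = x − 19.8333:
  vertical leg: d = -15.8333 mm → contributes +122 893 mm⁴
  horizontal leg (remainder): d = 16.6667 mm → contributes +250 129 mm⁴
Total I = 373 022 mm⁴.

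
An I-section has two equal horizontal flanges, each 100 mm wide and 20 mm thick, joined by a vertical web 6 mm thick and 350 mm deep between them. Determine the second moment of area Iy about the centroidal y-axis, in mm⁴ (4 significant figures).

Decompose the section into non-overlapping parts with the origin at the bottom-left of its bounding rectangle.
Bottom flange: 100 × 20, A = 2 000 mm², x = 50 mm, Ī = 1 666 667 mm⁴.
Web: 6 × 350, A = 2 100 mm², x = 50 mm, Ī = 6 300 mm⁴.
Top flange: 100 × 20, A = 2 000 mm², x = 50 mm, Ī = 1 666 667 mm⁴.
By symmetry the centroid is at mid-width, x̄ = 50 mm.
All pieces are centred on the centroidal y-axis, so I = ΣĪ = 3 339 633 mm⁴.

Iy ≈ 3.340 × 10⁶ mm⁴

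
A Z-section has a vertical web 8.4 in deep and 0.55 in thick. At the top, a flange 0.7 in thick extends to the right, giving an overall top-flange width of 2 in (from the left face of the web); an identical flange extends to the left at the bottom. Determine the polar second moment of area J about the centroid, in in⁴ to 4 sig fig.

J ≈ 59.84 in⁴

Split into non-overlapping primitives; take the origin at the lower-left of the bounding box.
Web: 0.55 × 8.4, A = 4.62 in², y = 4.2 in, Ī = 27.1656 in⁴.
Top flange (beyond web): 1.45 × 0.7, A = 1.015 in², y = 8.05 in, Ī = 0.0414458 in⁴.
Bottom flange (beyond web): 1.45 × 0.7, A = 1.015 in², y = 0.35 in, Ī = 0.0414458 in⁴.
Centroid: ȳ = ΣA·y / ΣA = 4.2 in.
Transfer each piece to the centroidal x-axis using Ī + A·d² with d = y − 4.2:
  web: d = 0 in → contributes +27.1656 in⁴
  top flange (beyond web): d = 3.85 in → contributes +15.0863 in⁴
  bottom flange (beyond web): d = -3.85 in → contributes +15.0863 in⁴
Total I = 57.3382 in⁴.
For the y-axis: x̄ = 1.725 in.
Repeating about the centroidal y-axis gives I_y = 2.50214 in⁴.
Polar second moment: J = I_x + I_y = 59.8403 in⁴.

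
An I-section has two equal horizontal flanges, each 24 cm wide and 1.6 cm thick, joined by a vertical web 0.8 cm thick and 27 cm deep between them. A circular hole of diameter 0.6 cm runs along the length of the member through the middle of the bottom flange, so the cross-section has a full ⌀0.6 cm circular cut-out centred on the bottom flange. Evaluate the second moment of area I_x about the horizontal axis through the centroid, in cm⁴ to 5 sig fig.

I_x ≈ 1.6975 × 10⁴ cm⁴

Treat the section as a set of non-overlapping primitives; coordinates are from the bounding-box lower-left.
Bottom flange: 24 × 1.6, A = 38.4 cm², y = 0.8 cm, Ī = 8.192 cm⁴.
Web: 0.8 × 27, A = 21.6 cm², y = 15.1 cm, Ī = 1312.2 cm⁴.
Top flange: 24 × 1.6, A = 38.4 cm², y = 29.4 cm, Ī = 8.192 cm⁴.
Hole (subtracted): ⌀0.6, A = 0.2827433 cm², y = 0.8 cm, Ī = 0.006361725 cm⁴.
Centroid: ȳ = ΣA·y / ΣA = 15.14121 cm.
Transfer each piece to the horizontal axis through the centroid using Ī + A·d² with d = y − 15.14121:
  bottom flange: d = -14.34121 cm → contributes +7905.93 cm⁴
  web: d = -0.04120814 cm → contributes +1312.237 cm⁴
  top flange: d = 14.25879 cm → contributes +7815.417 cm⁴
  hole: d = -14.34121 cm → contributes −58.15826 cm⁴
Total I = 16975.42 cm⁴.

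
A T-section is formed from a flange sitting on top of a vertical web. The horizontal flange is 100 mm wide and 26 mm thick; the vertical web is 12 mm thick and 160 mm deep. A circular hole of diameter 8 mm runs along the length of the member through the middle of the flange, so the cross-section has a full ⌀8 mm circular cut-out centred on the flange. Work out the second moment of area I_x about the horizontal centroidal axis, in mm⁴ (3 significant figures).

Decompose the section into non-overlapping parts with the origin at the bottom-left of its bounding rectangle.
Flange: 100 × 26, A = 2 600 mm², y = 173 mm, Ī = 146 467 mm⁴.
Web: 12 × 160, A = 1 920 mm², y = 80 mm, Ī = 4 096 000 mm⁴.
Hole (subtracted): ⌀8, A = 50.265 mm², y = 173 mm, Ī = 201.06 mm⁴.
Centroid: ȳ = ΣA·y / ΣA = 133.05 mm.
Transfer each piece to the horizontal centroidal axis using Ī + A·d² with d = y − 133.05:
  flange: d = 39.949 mm → contributes +4 295 799 mm⁴
  web: d = -53.051 mm → contributes +9 499 729 mm⁴
  hole: d = 39.949 mm → contributes −80 420 mm⁴
Total I = 13 715 109 mm⁴.

I_x ≈ 1.37 × 10⁷ mm⁴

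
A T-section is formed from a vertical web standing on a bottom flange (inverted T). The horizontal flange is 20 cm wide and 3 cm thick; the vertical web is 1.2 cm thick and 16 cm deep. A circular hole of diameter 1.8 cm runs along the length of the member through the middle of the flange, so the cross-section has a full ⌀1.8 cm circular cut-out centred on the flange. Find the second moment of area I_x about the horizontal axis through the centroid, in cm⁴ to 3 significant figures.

I_x ≈ 1750 cm⁴

Treat the section as a set of non-overlapping primitives; coordinates are from the bounding-box lower-left.
Flange: 20 × 3, A = 60 cm², y = 1.5 cm, Ī = 45 cm⁴.
Web: 1.2 × 16, A = 19.2 cm², y = 11 cm, Ī = 409.6 cm⁴.
Hole (subtracted): ⌀1.8, A = 2.5447 cm², y = 1.5 cm, Ī = 0.5153 cm⁴.
Centroid: ȳ = ΣA·y / ΣA = 3.8795 cm.
Transfer each piece to the horizontal axis through the centroid using Ī + A·d² with d = y − 3.8795:
  flange: d = -2.3795 cm → contributes +384.72 cm⁴
  web: d = 7.1205 cm → contributes +1383.1 cm⁴
  hole: d = -2.3795 cm → contributes −14.923 cm⁴
Total I = 1752.9 cm⁴.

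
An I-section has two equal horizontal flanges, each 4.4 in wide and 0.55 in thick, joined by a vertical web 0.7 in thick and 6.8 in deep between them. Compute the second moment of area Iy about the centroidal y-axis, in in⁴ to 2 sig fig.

Treat the section as a set of non-overlapping primitives; coordinates are from the bounding-box lower-left.
Bottom flange: 4.4 × 0.55, A = 2.42 in², x = 2.2 in, Ī = 3.904 in⁴.
Web: 0.7 × 6.8, A = 4.76 in², x = 2.2 in, Ī = 0.1944 in⁴.
Top flange: 4.4 × 0.55, A = 2.42 in², x = 2.2 in, Ī = 3.904 in⁴.
By symmetry the centroid is at mid-width, x̄ = 2.2 in.
All pieces are centred on the centroidal y-axis, so I = ΣĪ = 8.003 in⁴.

Iy ≈ 8.0 in⁴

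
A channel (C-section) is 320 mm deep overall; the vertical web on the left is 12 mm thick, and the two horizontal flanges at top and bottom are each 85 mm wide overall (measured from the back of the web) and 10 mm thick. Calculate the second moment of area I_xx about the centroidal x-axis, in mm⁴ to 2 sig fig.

I_xx ≈ 6.8 × 10⁷ mm⁴

Break the section into simple shapes (no overlaps), measuring from the bottom-left corner of the bounding box.
Web: 12 × 320, A = 3 840 mm², y = 160 mm, Ī = 32 768 000 mm⁴.
Top flange (beyond web): 73 × 10, A = 730 mm², y = 315 mm, Ī = 6 083 mm⁴.
Bottom flange (beyond web): 73 × 10, A = 730 mm², y = 5 mm, Ī = 6 083 mm⁴.
By symmetry the centroid is at mid-height, ȳ = 160 mm.
Transfer each piece to the centroidal x-axis using Ī + A·d² with d = y − 160:
  web: d = 0 mm → contributes +32 768 000 mm⁴
  top flange (beyond web): d = 155 mm → contributes +17 544 333 mm⁴
  bottom flange (beyond web): d = -155 mm → contributes +17 544 333 mm⁴
Total I = 67 856 667 mm⁴.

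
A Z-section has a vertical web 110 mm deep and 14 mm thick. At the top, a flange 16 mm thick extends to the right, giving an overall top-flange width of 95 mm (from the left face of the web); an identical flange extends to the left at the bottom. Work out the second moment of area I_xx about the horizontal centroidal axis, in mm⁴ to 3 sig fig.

Break the section into simple shapes (no overlaps), measuring from the bottom-left corner of the bounding box.
Web: 14 × 110, A = 1 540 mm², y = 55 mm, Ī = 1 552 833 mm⁴.
Top flange (beyond web): 81 × 16, A = 1 296 mm², y = 102 mm, Ī = 27 648 mm⁴.
Bottom flange (beyond web): 81 × 16, A = 1 296 mm², y = 8 mm, Ī = 27 648 mm⁴.
Centroid: ȳ = ΣA·y / ΣA = 55 mm.
Transfer each piece to the horizontal centroidal axis using Ī + A·d² with d = y − 55:
  web: d = 0 mm → contributes +1 552 833 mm⁴
  top flange (beyond web): d = 47 mm → contributes +2 890 512 mm⁴
  bottom flange (beyond web): d = -47 mm → contributes +2 890 512 mm⁴
Total I = 7 333 857 mm⁴.

I_xx ≈ 7.33 × 10⁶ mm⁴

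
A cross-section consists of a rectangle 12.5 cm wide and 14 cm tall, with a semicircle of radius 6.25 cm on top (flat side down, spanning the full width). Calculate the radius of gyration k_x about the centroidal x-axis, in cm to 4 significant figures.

k_x ≈ 5.542 cm

Decompose the section into non-overlapping parts with the origin at the bottom-left of its bounding rectangle.
Rectangular body: 12.5 × 14, A = 175 cm², y = 7 cm, Ī = 2858.33 cm⁴.
Semicircular cap: semicircle r = 6.25, A = 61.3592 cm², y = 16.6526 cm, Ī = 167.476 cm⁴.
Centroid: ȳ = ΣA·y / ΣA = 9.50583 cm.
Transfer each piece to the centroidal x-axis using Ī + A·d² with d = y − 9.50583:
  rectangular body: d = -2.50583 cm → contributes +3957.19 cm⁴
  semicircular cap: d = 7.14676 cm → contributes +3301.47 cm⁴
Total I = 7258.65 cm⁴.
Radius of gyration: k = √(I/A) = √(7258.65 / 236.359) = 5.54168 cm.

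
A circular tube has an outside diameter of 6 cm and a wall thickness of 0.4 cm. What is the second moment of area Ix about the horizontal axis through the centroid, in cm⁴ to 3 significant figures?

Treat the section as a set of non-overlapping primitives; coordinates are from the bounding-box lower-left.
Outer circle: ⌀6, A = 28.274 cm², y = 3 cm, Ī = 63.617 cm⁴.
Bore (subtracted): ⌀5.2, A = 21.237 cm², y = 3 cm, Ī = 35.891 cm⁴.
By symmetry the centroid is at mid-height, ȳ = 3 cm.
All pieces are centred on the horizontal axis through the centroid, so I = ΣĪ (holes subtracted) = 27.726 cm⁴.

Ix ≈ 27.7 cm⁴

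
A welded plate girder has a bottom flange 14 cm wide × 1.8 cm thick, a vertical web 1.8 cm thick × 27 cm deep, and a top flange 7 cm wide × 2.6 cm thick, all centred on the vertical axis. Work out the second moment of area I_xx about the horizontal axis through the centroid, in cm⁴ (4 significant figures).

Break the section into simple shapes (no overlaps), measuring from the bottom-left corner of the bounding box.
Bottom plate: 14 × 1.8, A = 25.2 cm², y = 0.9 cm, Ī = 6.804 cm⁴.
Web plate: 1.8 × 27, A = 48.6 cm², y = 15.3 cm, Ī = 2952.45 cm⁴.
Top plate: 7 × 2.6, A = 18.2 cm², y = 30.1 cm, Ī = 10.2527 cm⁴.
Centroid: ȳ = ΣA·y / ΣA = 14.2835 cm.
Transfer each piece to the horizontal axis through the centroid using Ī + A·d² with d = y − 14.2835:
  bottom plate: d = -13.3835 cm → contributes +4520.56 cm⁴
  web plate: d = 1.01652 cm → contributes +3002.67 cm⁴
  top plate: d = 15.8165 cm → contributes +4563.21 cm⁴
Total I = 12086.4 cm⁴.

I_xx ≈ 1.209 × 10⁴ cm⁴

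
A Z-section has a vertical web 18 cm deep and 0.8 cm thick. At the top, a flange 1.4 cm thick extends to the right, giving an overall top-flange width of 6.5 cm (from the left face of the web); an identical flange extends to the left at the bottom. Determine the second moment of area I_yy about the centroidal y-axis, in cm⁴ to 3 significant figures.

Break the section into simple shapes (no overlaps), measuring from the bottom-left corner of the bounding box.
Web: 0.8 × 18, A = 14.4 cm², x = 6.1 cm, Ī = 0.768 cm⁴.
Top flange (beyond web): 5.7 × 1.4, A = 7.98 cm², x = 9.35 cm, Ī = 21.606 cm⁴.
Bottom flange (beyond web): 5.7 × 1.4, A = 7.98 cm², x = 2.85 cm, Ī = 21.606 cm⁴.
Centroid: x̄ = ΣA·x / ΣA = 6.1 cm.
Transfer each piece to the centroidal y-axis using Ī + A·d² with d = x − 6.1:
  web: d = 0 cm → contributes +0.768 cm⁴
  top flange (beyond web): d = 3.25 cm → contributes +105.89 cm⁴
  bottom flange (beyond web): d = -3.25 cm → contributes +105.89 cm⁴
Total I = 212.56 cm⁴.

I_yy ≈ 213 cm⁴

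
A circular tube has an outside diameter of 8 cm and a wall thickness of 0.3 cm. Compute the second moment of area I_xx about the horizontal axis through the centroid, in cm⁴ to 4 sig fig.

I_xx ≈ 53.87 cm⁴

Break the section into simple shapes (no overlaps), measuring from the bottom-left corner of the bounding box.
Outer circle: ⌀8, A = 50.2655 cm², y = 4 cm, Ī = 201.062 cm⁴.
Bore (subtracted): ⌀7.4, A = 43.0084 cm², y = 4 cm, Ī = 147.196 cm⁴.
By symmetry the centroid is at mid-height, ȳ = 4 cm.
All pieces are centred on the horizontal axis through the centroid, so I = ΣĪ (holes subtracted) = 53.8657 cm⁴.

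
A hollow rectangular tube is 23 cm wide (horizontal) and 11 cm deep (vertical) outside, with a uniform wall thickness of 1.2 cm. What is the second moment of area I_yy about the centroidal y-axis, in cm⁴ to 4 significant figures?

Treat the section as a set of non-overlapping primitives; coordinates are from the bounding-box lower-left.
Outer rectangle: 23 × 11, A = 253 cm², x = 11.5 cm, Ī = 11153.1 cm⁴.
Inner void (subtracted): 20.6 × 8.6, A = 177.16 cm², x = 11.5 cm, Ī = 6264.97 cm⁴.
By symmetry the centroid is at mid-width, x̄ = 11.5 cm.
All pieces are centred on the centroidal y-axis, so I = ΣĪ (holes subtracted) = 4888.12 cm⁴.

I_yy ≈ 4888 cm⁴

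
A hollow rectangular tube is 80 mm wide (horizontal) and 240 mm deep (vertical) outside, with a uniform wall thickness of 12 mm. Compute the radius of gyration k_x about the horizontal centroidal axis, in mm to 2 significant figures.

Treat the section as a set of non-overlapping primitives; coordinates are from the bounding-box lower-left.
Outer rectangle: 80 × 240, A = 19 200 mm², y = 120 mm, Ī = 92 160 000 mm⁴.
Inner void (subtracted): 56 × 216, A = 12 096 mm², y = 120 mm, Ī = 47 029 248 mm⁴.
By symmetry the centroid is at mid-height, ȳ = 120 mm.
All pieces are centred on the horizontal centroidal axis, so I = ΣĪ (holes subtracted) = 45 130 752 mm⁴.
Radius of gyration: k = √(I/A) = √(45 130 752 / 7 104) = 79.7 mm.

k_x ≈ 80 mm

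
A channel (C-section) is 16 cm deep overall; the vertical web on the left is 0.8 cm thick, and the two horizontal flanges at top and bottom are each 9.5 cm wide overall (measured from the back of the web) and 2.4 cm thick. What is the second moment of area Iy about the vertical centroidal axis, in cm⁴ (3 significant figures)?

Split into non-overlapping primitives; take the origin at the lower-left of the bounding box.
Web: 0.8 × 16, A = 12.8 cm², x = 0.4 cm, Ī = 0.68267 cm⁴.
Top flange (beyond web): 8.7 × 2.4, A = 20.88 cm², x = 5.15 cm, Ī = 131.7 cm⁴.
Bottom flange (beyond web): 8.7 × 2.4, A = 20.88 cm², x = 5.15 cm, Ī = 131.7 cm⁴.
Centroid: x̄ = ΣA·x / ΣA = 4.0356 cm.
Transfer each piece to the vertical centroidal axis using Ī + A·d² with d = x − 4.0356:
  web: d = -3.6356 cm → contributes +169.87 cm⁴
  top flange (beyond web): d = 1.1144 cm → contributes +157.63 cm⁴
  bottom flange (beyond web): d = 1.1144 cm → contributes +157.63 cm⁴
Total I = 485.13 cm⁴.

Iy ≈ 485 cm⁴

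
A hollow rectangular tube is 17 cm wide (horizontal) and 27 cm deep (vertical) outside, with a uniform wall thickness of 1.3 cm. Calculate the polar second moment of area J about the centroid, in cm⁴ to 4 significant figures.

Treat the section as a set of non-overlapping primitives; coordinates are from the bounding-box lower-left.
Outer rectangle: 17 × 27, A = 459 cm², y = 13.5 cm, Ī = 27884.3 cm⁴.
Inner void (subtracted): 14.4 × 24.4, A = 351.36 cm², y = 13.5 cm, Ī = 17432.1 cm⁴.
By symmetry the centroid is at mid-height, ȳ = 13.5 cm.
All pieces are centred on the centroidal x-axis, so I = ΣĪ (holes subtracted) = 10452.1 cm⁴.
Repeating about the centroidal y-axis gives I_y = 4982.75 cm⁴.
Polar second moment: J = I_x + I_y = 15434.9 cm⁴.

J ≈ 1.543 × 10⁴ cm⁴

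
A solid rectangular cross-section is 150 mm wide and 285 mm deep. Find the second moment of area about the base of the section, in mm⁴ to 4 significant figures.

The section: 150 × 285, A = 42 750 mm², y = 142.5 mm, Ī = 289 364 063 mm⁴.
Transfer it to the base of the section using Ī + A·d² with d = y − 0:
  the section: d = 142.5 mm → contributes +1 157 456 250 mm⁴
Total I = 1 157 456 250 mm⁴.

I_base ≈ 1.157 × 10⁹ mm⁴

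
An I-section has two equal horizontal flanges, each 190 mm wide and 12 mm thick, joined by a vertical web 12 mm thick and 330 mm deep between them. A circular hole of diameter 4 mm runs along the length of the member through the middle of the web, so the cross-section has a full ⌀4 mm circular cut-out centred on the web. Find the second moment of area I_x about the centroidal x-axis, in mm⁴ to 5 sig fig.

Break the section into simple shapes (no overlaps), measuring from the bottom-left corner of the bounding box.
Bottom flange: 190 × 12, A = 2 280 mm², y = 6 mm, Ī = 27 360 mm⁴.
Web: 12 × 330, A = 3 960 mm², y = 177 mm, Ī = 35 937 000 mm⁴.
Top flange: 190 × 12, A = 2 280 mm², y = 348 mm, Ī = 27 360 mm⁴.
Hole (subtracted): ⌀4, A = 12.56637 mm², y = 177 mm, Ī = 12.56637 mm⁴.
By symmetry the centroid is at mid-height, ȳ = 177 mm.
Transfer each piece to the centroidal x-axis using Ī + A·d² with d = y − 177:
  bottom flange: d = -171 mm → contributes +66 696 840 mm⁴
  web: d = 0 mm → contributes +35 937 000 mm⁴
  top flange: d = 171 mm → contributes +66 696 840 mm⁴
  hole: d = 0 mm → contributes −12.56637 mm⁴
Total I = 169 330 667 mm⁴.

I_x ≈ 1.6933 × 10⁸ mm⁴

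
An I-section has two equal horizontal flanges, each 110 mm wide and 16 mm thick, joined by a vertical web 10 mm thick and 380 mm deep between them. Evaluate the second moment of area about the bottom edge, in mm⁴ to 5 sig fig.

I_base ≈ 4.9443 × 10⁸ mm⁴

Treat the section as a set of non-overlapping primitives; coordinates are from the bounding-box lower-left.
Bottom flange: 110 × 16, A = 1 760 mm², y = 8 mm, Ī = 37546.67 mm⁴.
Web: 10 × 380, A = 3 800 mm², y = 206 mm, Ī = 45 726 667 mm⁴.
Top flange: 110 × 16, A = 1 760 mm², y = 404 mm, Ī = 37546.67 mm⁴.
Transfer each piece to the base of the section using Ī + A·d² with d = y − 0:
  bottom flange: d = 8 mm → contributes +150186.7 mm⁴
  web: d = 206 mm → contributes +206 983 467 mm⁴
  top flange: d = 404 mm → contributes +287 297 707 mm⁴
Total I = 494 431 360 mm⁴.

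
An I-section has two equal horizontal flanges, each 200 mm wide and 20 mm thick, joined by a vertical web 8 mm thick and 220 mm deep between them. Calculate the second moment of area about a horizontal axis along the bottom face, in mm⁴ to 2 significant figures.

I_base ≈ 2.9 × 10⁸ mm⁴

Decompose the section into non-overlapping parts with the origin at the bottom-left of its bounding rectangle.
Bottom flange: 200 × 20, A = 4 000 mm², y = 10 mm, Ī = 133 333 mm⁴.
Web: 8 × 220, A = 1 760 mm², y = 130 mm, Ī = 7 098 667 mm⁴.
Top flange: 200 × 20, A = 4 000 mm², y = 250 mm, Ī = 133 333 mm⁴.
Transfer each piece to the bottom edge using Ī + A·d² with d = y − 0:
  bottom flange: d = 10 mm → contributes +533 333 mm⁴
  web: d = 130 mm → contributes +36 842 667 mm⁴
  top flange: d = 250 mm → contributes +250 133 333 mm⁴
Total I = 287 509 333 mm⁴.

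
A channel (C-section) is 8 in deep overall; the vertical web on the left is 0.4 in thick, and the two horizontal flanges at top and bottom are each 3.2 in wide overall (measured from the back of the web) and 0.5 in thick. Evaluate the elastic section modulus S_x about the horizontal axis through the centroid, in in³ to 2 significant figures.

S_x ≈ 14 in³

Break the section into simple shapes (no overlaps), measuring from the bottom-left corner of the bounding box.
Web: 0.4 × 8, A = 3.2 in², y = 4 in, Ī = 17.07 in⁴.
Top flange (beyond web): 2.8 × 0.5, A = 1.4 in², y = 7.75 in, Ī = 0.02917 in⁴.
Bottom flange (beyond web): 2.8 × 0.5, A = 1.4 in², y = 0.25 in, Ī = 0.02917 in⁴.
By symmetry the centroid is at mid-height, ȳ = 4 in.
Transfer each piece to the horizontal axis through the centroid using Ī + A·d² with d = y − 4:
  web: d = 0 in → contributes +17.07 in⁴
  top flange (beyond web): d = 3.75 in → contributes +19.72 in⁴
  bottom flange (beyond web): d = -3.75 in → contributes +19.72 in⁴
Total I = 56.5 in⁴.
Extreme fibre distance c = 4 in; S = I/c = 14.13 in³.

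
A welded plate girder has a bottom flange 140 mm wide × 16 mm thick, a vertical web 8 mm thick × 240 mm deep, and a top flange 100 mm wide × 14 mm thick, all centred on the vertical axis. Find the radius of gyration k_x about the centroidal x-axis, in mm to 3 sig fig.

k_x ≈ 109 mm

Treat the section as a set of non-overlapping primitives; coordinates are from the bounding-box lower-left.
Bottom plate: 140 × 16, A = 2 240 mm², y = 8 mm, Ī = 47 787 mm⁴.
Web plate: 8 × 240, A = 1 920 mm², y = 136 mm, Ī = 9 216 000 mm⁴.
Top plate: 100 × 14, A = 1 400 mm², y = 263 mm, Ī = 22 867 mm⁴.
Centroid: ȳ = ΣA·y / ΣA = 116.41 mm.
Transfer each piece to the centroidal x-axis using Ī + A·d² with d = y − 116.41:
  bottom plate: d = -108.41 mm → contributes +26 373 933 mm⁴
  web plate: d = 19.59 mm → contributes +9 952 829 mm⁴
  top plate: d = 146.59 mm → contributes +30 106 916 mm⁴
Total I = 66 433 678 mm⁴.
Radius of gyration: k = √(I/A) = √(66 433 678 / 5 560) = 109.31 mm.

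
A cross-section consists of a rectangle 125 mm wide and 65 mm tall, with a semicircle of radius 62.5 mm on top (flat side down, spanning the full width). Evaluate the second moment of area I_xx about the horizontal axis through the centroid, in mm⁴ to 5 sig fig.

Treat the section as a set of non-overlapping primitives; coordinates are from the bounding-box lower-left.
Rectangular body: 125 × 65, A = 8 125 mm², y = 32.5 mm, Ī = 2 860 677 mm⁴.
Semicircular cap: semicircle r = 62.5, A = 6135.923 mm², y = 91.52582 mm, Ī = 1 674 758 mm⁴.
Centroid: ȳ = ΣA·y / ΣA = 57.89653 mm.
Transfer each piece to the horizontal axis through the centroid using Ī + A·d² with d = y − 57.89653:
  rectangular body: d = -25.39653 mm → contributes +8 101 169 mm⁴
  semicircular cap: d = 33.6293 mm → contributes +8 614 055 mm⁴
Total I = 16 715 224 mm⁴.

I_xx ≈ 1.6715 × 10⁷ mm⁴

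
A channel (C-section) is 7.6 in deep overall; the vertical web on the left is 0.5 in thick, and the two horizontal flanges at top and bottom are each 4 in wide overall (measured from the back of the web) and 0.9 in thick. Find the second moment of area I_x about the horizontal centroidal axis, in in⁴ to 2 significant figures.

I_x ≈ 89 in⁴

Treat the section as a set of non-overlapping primitives; coordinates are from the bounding-box lower-left.
Web: 0.5 × 7.6, A = 3.8 in², y = 3.8 in, Ī = 18.29 in⁴.
Top flange (beyond web): 3.5 × 0.9, A = 3.15 in², y = 7.15 in, Ī = 0.2126 in⁴.
Bottom flange (beyond web): 3.5 × 0.9, A = 3.15 in², y = 0.45 in, Ī = 0.2126 in⁴.
By symmetry the centroid is at mid-height, ȳ = 3.8 in.
Transfer each piece to the horizontal centroidal axis using Ī + A·d² with d = y − 3.8:
  web: d = 0 in → contributes +18.29 in⁴
  top flange (beyond web): d = 3.35 in → contributes +35.56 in⁴
  bottom flange (beyond web): d = -3.35 in → contributes +35.56 in⁴
Total I = 89.42 in⁴.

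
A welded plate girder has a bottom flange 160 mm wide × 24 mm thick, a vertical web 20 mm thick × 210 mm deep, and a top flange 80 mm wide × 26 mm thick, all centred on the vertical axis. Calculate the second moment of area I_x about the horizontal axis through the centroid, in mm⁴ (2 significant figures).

I_x ≈ 9.3 × 10⁷ mm⁴

Decompose the section into non-overlapping parts with the origin at the bottom-left of its bounding rectangle.
Bottom plate: 160 × 24, A = 3 840 mm², y = 12 mm, Ī = 184 320 mm⁴.
Web plate: 20 × 210, A = 4 200 mm², y = 129 mm, Ī = 15 435 000 mm⁴.
Top plate: 80 × 26, A = 2 080 mm², y = 247 mm, Ī = 117 173 mm⁴.
Centroid: ȳ = ΣA·y / ΣA = 108.9 mm.
Transfer each piece to the horizontal axis through the centroid using Ī + A·d² with d = y − 108.9:
  bottom plate: d = -96.86 mm → contributes +36 208 956 mm⁴
  web plate: d = 20.14 mm → contributes +17 138 990 mm⁴
  top plate: d = 138.1 mm → contributes +39 810 423 mm⁴
Total I = 93 158 368 mm⁴.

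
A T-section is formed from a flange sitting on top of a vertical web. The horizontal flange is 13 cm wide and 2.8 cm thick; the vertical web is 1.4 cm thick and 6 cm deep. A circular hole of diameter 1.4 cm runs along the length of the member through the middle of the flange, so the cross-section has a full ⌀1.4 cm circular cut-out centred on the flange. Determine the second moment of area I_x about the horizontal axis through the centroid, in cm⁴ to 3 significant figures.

I_x ≈ 180 cm⁴

Split into non-overlapping primitives; take the origin at the lower-left of the bounding box.
Flange: 13 × 2.8, A = 36.4 cm², y = 7.4 cm, Ī = 23.781 cm⁴.
Web: 1.4 × 6, A = 8.4 cm², y = 3 cm, Ī = 25.2 cm⁴.
Hole (subtracted): ⌀1.4, A = 1.5394 cm², y = 7.4 cm, Ī = 0.18857 cm⁴.
Centroid: ȳ = ΣA·y / ΣA = 6.5456 cm.
Transfer each piece to the horizontal axis through the centroid using Ī + A·d² with d = y − 6.5456:
  flange: d = 0.85436 cm → contributes +50.351 cm⁴
  web: d = -3.5456 cm → contributes +130.8 cm⁴
  hole: d = 0.85436 cm → contributes −1.3122 cm⁴
Total I = 179.84 cm⁴.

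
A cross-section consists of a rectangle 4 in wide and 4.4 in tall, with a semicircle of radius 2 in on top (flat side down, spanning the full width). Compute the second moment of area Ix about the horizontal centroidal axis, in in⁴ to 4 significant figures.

Split into non-overlapping primitives; take the origin at the lower-left of the bounding box.
Rectangular body: 4 × 4.4, A = 17.6 in², y = 2.2 in, Ī = 28.3947 in⁴.
Semicircular cap: semicircle r = 2, A = 6.28319 in², y = 5.24883 in, Ī = 1.75611 in⁴.
Centroid: ȳ = ΣA·y / ΣA = 3.00208 in.
Transfer each piece to the horizontal centroidal axis using Ī + A·d² with d = y − 3.00208:
  rectangular body: d = -0.802085 in → contributes +39.7175 in⁴
  semicircular cap: d = 2.24674 in → contributes +33.4727 in⁴
Total I = 73.1901 in⁴.

Ix ≈ 73.19 in⁴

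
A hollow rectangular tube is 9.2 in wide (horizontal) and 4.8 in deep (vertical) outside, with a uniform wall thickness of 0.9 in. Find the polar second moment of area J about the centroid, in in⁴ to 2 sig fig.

Split into non-overlapping primitives; take the origin at the lower-left of the bounding box.
Outer rectangle: 9.2 × 4.8, A = 44.16 in², y = 2.4 in, Ī = 84.79 in⁴.
Inner void (subtracted): 7.4 × 3, A = 22.2 in², y = 2.4 in, Ī = 16.65 in⁴.
By symmetry the centroid is at mid-height, ȳ = 2.4 in.
All pieces are centred on the centroidal x-axis, so I = ΣĪ (holes subtracted) = 68.14 in⁴.
Repeating about the centroidal y-axis gives I_y = 210.2 in⁴.
Polar second moment: J = I_x + I_y = 278.3 in⁴.

J ≈ 280 in⁴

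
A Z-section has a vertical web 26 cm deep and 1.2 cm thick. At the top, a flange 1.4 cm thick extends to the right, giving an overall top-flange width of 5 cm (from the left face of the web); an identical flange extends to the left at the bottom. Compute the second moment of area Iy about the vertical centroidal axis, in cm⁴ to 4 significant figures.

Iy ≈ 83.05 cm⁴

Decompose the section into non-overlapping parts with the origin at the bottom-left of its bounding rectangle.
Web: 1.2 × 26, A = 31.2 cm², x = 4.4 cm, Ī = 3.744 cm⁴.
Top flange (beyond web): 3.8 × 1.4, A = 5.32 cm², x = 6.9 cm, Ī = 6.40173 cm⁴.
Bottom flange (beyond web): 3.8 × 1.4, A = 5.32 cm², x = 1.9 cm, Ī = 6.40173 cm⁴.
Centroid: x̄ = ΣA·x / ΣA = 4.4 cm.
Transfer each piece to the vertical centroidal axis using Ī + A·d² with d = x − 4.4:
  web: d = 0 cm → contributes +3.744 cm⁴
  top flange (beyond web): d = 2.5 cm → contributes +39.6517 cm⁴
  bottom flange (beyond web): d = -2.5 cm → contributes +39.6517 cm⁴
Total I = 83.0475 cm⁴.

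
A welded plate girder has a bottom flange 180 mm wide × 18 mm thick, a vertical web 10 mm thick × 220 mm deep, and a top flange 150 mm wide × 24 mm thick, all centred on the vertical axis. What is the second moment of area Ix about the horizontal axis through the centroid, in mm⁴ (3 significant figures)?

Ix ≈ 1.08 × 10⁸ mm⁴

Decompose the section into non-overlapping parts with the origin at the bottom-left of its bounding rectangle.
Bottom plate: 180 × 18, A = 3 240 mm², y = 9 mm, Ī = 87 480 mm⁴.
Web plate: 10 × 220, A = 2 200 mm², y = 128 mm, Ī = 8 873 333 mm⁴.
Top plate: 150 × 24, A = 3 600 mm², y = 250 mm, Ī = 172 800 mm⁴.
Centroid: ȳ = ΣA·y / ΣA = 133.93 mm.
Transfer each piece to the horizontal axis through the centroid using Ī + A·d² with d = y − 133.93:
  bottom plate: d = -124.93 mm → contributes +50 658 733 mm⁴
  web plate: d = -5.9336 mm → contributes +8 950 791 mm⁴
  top plate: d = 116.07 mm → contributes +48 669 849 mm⁴
Total I = 108 279 374 mm⁴.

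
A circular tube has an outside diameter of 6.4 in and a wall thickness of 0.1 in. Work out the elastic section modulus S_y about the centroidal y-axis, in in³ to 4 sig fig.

S_y ≈ 3.069 in³

Decompose the section into non-overlapping parts with the origin at the bottom-left of its bounding rectangle.
Outer circle: ⌀6.4, A = 32.1699 in², x = 3.2 in, Ī = 82.355 in⁴.
Bore (subtracted): ⌀6.2, A = 30.1907 in², x = 3.2 in, Ī = 72.5332 in⁴.
By symmetry the centroid is at mid-width, x̄ = 3.2 in.
All pieces are centred on the centroidal y-axis, so I = ΣĪ (holes subtracted) = 9.8218 in⁴.
Extreme fibre distance c = 3.2 in; S = I/c = 3.06931 in³.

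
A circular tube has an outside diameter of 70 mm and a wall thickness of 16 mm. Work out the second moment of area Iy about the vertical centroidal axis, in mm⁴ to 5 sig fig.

Decompose the section into non-overlapping parts with the origin at the bottom-left of its bounding rectangle.
Outer circle: ⌀70, A = 3848.451 mm², x = 35 mm, Ī = 1 178 588 mm⁴.
Bore (subtracted): ⌀38, A = 1134.115 mm², x = 35 mm, Ī = 102353.9 mm⁴.
By symmetry the centroid is at mid-width, x̄ = 35 mm.
All pieces are centred on the vertical centroidal axis, so I = ΣĪ (holes subtracted) = 1 076 234 mm⁴.

Iy ≈ 1.0762 × 10⁶ mm⁴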